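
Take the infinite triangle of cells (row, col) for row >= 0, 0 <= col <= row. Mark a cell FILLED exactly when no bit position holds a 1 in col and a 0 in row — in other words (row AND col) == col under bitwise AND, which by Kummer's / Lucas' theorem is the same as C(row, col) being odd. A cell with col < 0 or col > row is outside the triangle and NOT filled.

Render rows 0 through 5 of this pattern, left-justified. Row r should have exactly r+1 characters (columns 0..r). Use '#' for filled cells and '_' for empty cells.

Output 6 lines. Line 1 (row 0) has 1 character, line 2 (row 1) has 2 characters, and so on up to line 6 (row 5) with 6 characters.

Answer: #
##
#_#
####
#___#
##__##

Derivation:
r0=0: #
r1=1: ##
r2=10: #_#
r3=11: ####
r4=100: #___#
r5=101: ##__##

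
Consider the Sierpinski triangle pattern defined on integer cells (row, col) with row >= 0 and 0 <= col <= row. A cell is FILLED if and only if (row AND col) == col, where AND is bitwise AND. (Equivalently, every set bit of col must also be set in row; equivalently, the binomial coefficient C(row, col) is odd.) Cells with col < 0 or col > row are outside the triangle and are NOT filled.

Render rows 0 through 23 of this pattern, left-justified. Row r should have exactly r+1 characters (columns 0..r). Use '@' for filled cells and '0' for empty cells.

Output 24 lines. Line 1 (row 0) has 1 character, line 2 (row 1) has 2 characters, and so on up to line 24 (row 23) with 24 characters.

r0=0: @
r1=1: @@
r2=10: @0@
r3=11: @@@@
r4=100: @000@
r5=101: @@00@@
r6=110: @0@0@0@
r7=111: @@@@@@@@
r8=1000: @0000000@
r9=1001: @@000000@@
r10=1010: @0@00000@0@
r11=1011: @@@@0000@@@@
r12=1100: @000@000@000@
r13=1101: @@00@@00@@00@@
r14=1110: @0@0@0@0@0@0@0@
r15=1111: @@@@@@@@@@@@@@@@
r16=10000: @000000000000000@
r17=10001: @@00000000000000@@
r18=10010: @0@0000000000000@0@
r19=10011: @@@@000000000000@@@@
r20=10100: @000@00000000000@000@
r21=10101: @@00@@0000000000@@00@@
r22=10110: @0@0@0@000000000@0@0@0@
r23=10111: @@@@@@@@00000000@@@@@@@@

Answer: @
@@
@0@
@@@@
@000@
@@00@@
@0@0@0@
@@@@@@@@
@0000000@
@@000000@@
@0@00000@0@
@@@@0000@@@@
@000@000@000@
@@00@@00@@00@@
@0@0@0@0@0@0@0@
@@@@@@@@@@@@@@@@
@000000000000000@
@@00000000000000@@
@0@0000000000000@0@
@@@@000000000000@@@@
@000@00000000000@000@
@@00@@0000000000@@00@@
@0@0@0@000000000@0@0@0@
@@@@@@@@00000000@@@@@@@@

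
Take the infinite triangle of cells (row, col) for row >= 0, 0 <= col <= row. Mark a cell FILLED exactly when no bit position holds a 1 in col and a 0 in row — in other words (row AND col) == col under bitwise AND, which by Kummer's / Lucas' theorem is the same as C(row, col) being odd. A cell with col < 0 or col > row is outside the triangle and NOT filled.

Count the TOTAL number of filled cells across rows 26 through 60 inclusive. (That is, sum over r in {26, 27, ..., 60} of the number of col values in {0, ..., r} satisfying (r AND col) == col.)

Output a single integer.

r26=11010 pc3: +8 =8
r27=11011 pc4: +16 =24
r28=11100 pc3: +8 =32
r29=11101 pc4: +16 =48
r30=11110 pc4: +16 =64
r31=11111 pc5: +32 =96
r32=100000 pc1: +2 =98
r33=100001 pc2: +4 =102
r34=100010 pc2: +4 =106
r35=100011 pc3: +8 =114
r36=100100 pc2: +4 =118
r37=100101 pc3: +8 =126
r38=100110 pc3: +8 =134
r39=100111 pc4: +16 =150
r40=101000 pc2: +4 =154
r41=101001 pc3: +8 =162
r42=101010 pc3: +8 =170
r43=101011 pc4: +16 =186
r44=101100 pc3: +8 =194
r45=101101 pc4: +16 =210
r46=101110 pc4: +16 =226
r47=101111 pc5: +32 =258
r48=110000 pc2: +4 =262
r49=110001 pc3: +8 =270
r50=110010 pc3: +8 =278
r51=110011 pc4: +16 =294
r52=110100 pc3: +8 =302
r53=110101 pc4: +16 =318
r54=110110 pc4: +16 =334
r55=110111 pc5: +32 =366
r56=111000 pc3: +8 =374
r57=111001 pc4: +16 =390
r58=111010 pc4: +16 =406
r59=111011 pc5: +32 =438
r60=111100 pc4: +16 =454

Answer: 454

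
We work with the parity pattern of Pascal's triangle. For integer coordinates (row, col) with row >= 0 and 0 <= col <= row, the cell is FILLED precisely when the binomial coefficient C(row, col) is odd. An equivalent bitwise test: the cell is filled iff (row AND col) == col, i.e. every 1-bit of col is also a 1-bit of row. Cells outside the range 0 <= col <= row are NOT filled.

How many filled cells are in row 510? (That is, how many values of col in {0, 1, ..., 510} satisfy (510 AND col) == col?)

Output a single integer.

510 in binary = 111111110
popcount(510) = number of 1-bits in 111111110 = 8
A col c satisfies (510 AND c) == c iff every set bit of c is also set in 510; each of the 8 set bits of 510 can independently be on or off in c.
count = 2^8 = 256

Answer: 256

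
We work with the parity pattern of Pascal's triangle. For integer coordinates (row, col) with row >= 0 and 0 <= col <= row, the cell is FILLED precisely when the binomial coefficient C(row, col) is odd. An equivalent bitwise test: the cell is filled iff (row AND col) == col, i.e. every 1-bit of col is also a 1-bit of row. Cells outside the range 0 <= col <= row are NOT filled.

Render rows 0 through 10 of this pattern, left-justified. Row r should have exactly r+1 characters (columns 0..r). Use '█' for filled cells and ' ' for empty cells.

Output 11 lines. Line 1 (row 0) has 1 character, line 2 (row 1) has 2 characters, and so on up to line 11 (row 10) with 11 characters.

r0=0: █
r1=1: ██
r2=10: █ █
r3=11: ████
r4=100: █   █
r5=101: ██  ██
r6=110: █ █ █ █
r7=111: ████████
r8=1000: █       █
r9=1001: ██      ██
r10=1010: █ █     █ █

Answer: █
██
█ █
████
█   █
██  ██
█ █ █ █
████████
█       █
██      ██
█ █     █ █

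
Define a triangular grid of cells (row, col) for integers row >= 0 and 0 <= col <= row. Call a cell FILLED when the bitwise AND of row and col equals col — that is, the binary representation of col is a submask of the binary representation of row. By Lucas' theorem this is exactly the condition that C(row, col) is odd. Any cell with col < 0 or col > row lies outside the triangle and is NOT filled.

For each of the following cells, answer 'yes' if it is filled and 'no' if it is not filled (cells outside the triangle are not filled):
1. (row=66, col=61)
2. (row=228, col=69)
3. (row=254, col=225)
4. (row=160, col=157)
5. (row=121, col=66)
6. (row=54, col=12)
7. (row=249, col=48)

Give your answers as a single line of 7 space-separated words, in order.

Answer: no no no no no no yes

Derivation:
(66,61): row=0b1000010, col=0b111101, row AND col = 0b0 = 0; 0 != 61 -> empty
(228,69): row=0b11100100, col=0b1000101, row AND col = 0b1000100 = 68; 68 != 69 -> empty
(254,225): row=0b11111110, col=0b11100001, row AND col = 0b11100000 = 224; 224 != 225 -> empty
(160,157): row=0b10100000, col=0b10011101, row AND col = 0b10000000 = 128; 128 != 157 -> empty
(121,66): row=0b1111001, col=0b1000010, row AND col = 0b1000000 = 64; 64 != 66 -> empty
(54,12): row=0b110110, col=0b1100, row AND col = 0b100 = 4; 4 != 12 -> empty
(249,48): row=0b11111001, col=0b110000, row AND col = 0b110000 = 48; 48 == 48 -> filled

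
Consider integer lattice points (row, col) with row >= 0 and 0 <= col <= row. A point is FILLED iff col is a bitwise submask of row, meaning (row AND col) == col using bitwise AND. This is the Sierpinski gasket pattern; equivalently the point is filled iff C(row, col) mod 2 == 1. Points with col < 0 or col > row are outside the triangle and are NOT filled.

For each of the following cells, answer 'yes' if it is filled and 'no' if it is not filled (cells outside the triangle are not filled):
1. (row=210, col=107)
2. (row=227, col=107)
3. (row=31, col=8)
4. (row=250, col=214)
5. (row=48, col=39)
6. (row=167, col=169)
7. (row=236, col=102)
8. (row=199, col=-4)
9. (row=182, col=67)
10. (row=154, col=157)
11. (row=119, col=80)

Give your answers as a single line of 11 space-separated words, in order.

(210,107): row=0b11010010, col=0b1101011, row AND col = 0b1000010 = 66; 66 != 107 -> empty
(227,107): row=0b11100011, col=0b1101011, row AND col = 0b1100011 = 99; 99 != 107 -> empty
(31,8): row=0b11111, col=0b1000, row AND col = 0b1000 = 8; 8 == 8 -> filled
(250,214): row=0b11111010, col=0b11010110, row AND col = 0b11010010 = 210; 210 != 214 -> empty
(48,39): row=0b110000, col=0b100111, row AND col = 0b100000 = 32; 32 != 39 -> empty
(167,169): col outside [0, 167] -> not filled
(236,102): row=0b11101100, col=0b1100110, row AND col = 0b1100100 = 100; 100 != 102 -> empty
(199,-4): col outside [0, 199] -> not filled
(182,67): row=0b10110110, col=0b1000011, row AND col = 0b10 = 2; 2 != 67 -> empty
(154,157): col outside [0, 154] -> not filled
(119,80): row=0b1110111, col=0b1010000, row AND col = 0b1010000 = 80; 80 == 80 -> filled

Answer: no no yes no no no no no no no yes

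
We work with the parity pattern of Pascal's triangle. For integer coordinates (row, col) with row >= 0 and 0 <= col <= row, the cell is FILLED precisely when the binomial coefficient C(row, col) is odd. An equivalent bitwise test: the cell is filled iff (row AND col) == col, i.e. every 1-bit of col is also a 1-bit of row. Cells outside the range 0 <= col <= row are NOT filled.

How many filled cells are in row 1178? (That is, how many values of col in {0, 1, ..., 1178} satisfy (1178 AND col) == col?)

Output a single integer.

1178 in binary = 10010011010
popcount(1178) = number of 1-bits in 10010011010 = 5
A col c satisfies (1178 AND c) == c iff every set bit of c is also set in 1178; each of the 5 set bits of 1178 can independently be on or off in c.
count = 2^5 = 32

Answer: 32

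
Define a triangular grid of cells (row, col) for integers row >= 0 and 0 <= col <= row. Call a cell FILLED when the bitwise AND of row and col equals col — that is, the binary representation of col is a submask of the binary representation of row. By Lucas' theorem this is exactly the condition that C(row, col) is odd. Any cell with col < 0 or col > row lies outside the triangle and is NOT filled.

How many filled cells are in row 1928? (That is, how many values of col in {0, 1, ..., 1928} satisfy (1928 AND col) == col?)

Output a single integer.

Answer: 32

Derivation:
1928 in binary = 11110001000
popcount(1928) = number of 1-bits in 11110001000 = 5
A col c satisfies (1928 AND c) == c iff every set bit of c is also set in 1928; each of the 5 set bits of 1928 can independently be on or off in c.
count = 2^5 = 32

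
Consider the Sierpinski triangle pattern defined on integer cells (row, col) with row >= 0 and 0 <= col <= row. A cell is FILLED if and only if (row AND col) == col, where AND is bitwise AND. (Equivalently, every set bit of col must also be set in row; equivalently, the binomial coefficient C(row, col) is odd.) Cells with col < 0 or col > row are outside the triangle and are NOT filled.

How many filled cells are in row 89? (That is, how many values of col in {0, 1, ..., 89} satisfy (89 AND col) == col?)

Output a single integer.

89 in binary = 1011001
popcount(89) = number of 1-bits in 1011001 = 4
A col c satisfies (89 AND c) == c iff every set bit of c is also set in 89; each of the 4 set bits of 89 can independently be on or off in c.
count = 2^4 = 16

Answer: 16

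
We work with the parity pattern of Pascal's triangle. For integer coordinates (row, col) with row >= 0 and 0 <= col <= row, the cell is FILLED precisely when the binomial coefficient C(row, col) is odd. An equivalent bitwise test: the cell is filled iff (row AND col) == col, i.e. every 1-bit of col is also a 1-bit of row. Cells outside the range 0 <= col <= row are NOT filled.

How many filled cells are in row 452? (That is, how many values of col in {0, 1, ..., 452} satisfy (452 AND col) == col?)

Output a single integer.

Answer: 16

Derivation:
452 in binary = 111000100
popcount(452) = number of 1-bits in 111000100 = 4
A col c satisfies (452 AND c) == c iff every set bit of c is also set in 452; each of the 4 set bits of 452 can independently be on or off in c.
count = 2^4 = 16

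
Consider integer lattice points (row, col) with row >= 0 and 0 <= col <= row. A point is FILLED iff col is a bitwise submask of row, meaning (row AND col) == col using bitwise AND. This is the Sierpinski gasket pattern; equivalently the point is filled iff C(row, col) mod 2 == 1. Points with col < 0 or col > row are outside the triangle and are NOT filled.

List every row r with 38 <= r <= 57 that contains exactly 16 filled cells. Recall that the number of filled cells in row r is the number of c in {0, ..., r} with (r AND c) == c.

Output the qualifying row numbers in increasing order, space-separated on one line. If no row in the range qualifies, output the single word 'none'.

Row r has 2^popcount(r) filled cells, so we need popcount(r) = log2(16) = 4.
Scan r = 38..57 and keep those with exactly 4 one-bits:
r=38=100110 popcount=3 -> skip
r=39=100111 popcount=4 -> KEEP
r=40=101000 popcount=2 -> skip
r=41=101001 popcount=3 -> skip
r=42=101010 popcount=3 -> skip
r=43=101011 popcount=4 -> KEEP
r=44=101100 popcount=3 -> skip
r=45=101101 popcount=4 -> KEEP
r=46=101110 popcount=4 -> KEEP
r=47=101111 popcount=5 -> skip
r=48=110000 popcount=2 -> skip
r=49=110001 popcount=3 -> skip
r=50=110010 popcount=3 -> skip
r=51=110011 popcount=4 -> KEEP
r=52=110100 popcount=3 -> skip
r=53=110101 popcount=4 -> KEEP
r=54=110110 popcount=4 -> KEEP
r=55=110111 popcount=5 -> skip
r=56=111000 popcount=3 -> skip
r=57=111001 popcount=4 -> KEEP
Kept rows: 39 43 45 46 51 53 54 57

Answer: 39 43 45 46 51 53 54 57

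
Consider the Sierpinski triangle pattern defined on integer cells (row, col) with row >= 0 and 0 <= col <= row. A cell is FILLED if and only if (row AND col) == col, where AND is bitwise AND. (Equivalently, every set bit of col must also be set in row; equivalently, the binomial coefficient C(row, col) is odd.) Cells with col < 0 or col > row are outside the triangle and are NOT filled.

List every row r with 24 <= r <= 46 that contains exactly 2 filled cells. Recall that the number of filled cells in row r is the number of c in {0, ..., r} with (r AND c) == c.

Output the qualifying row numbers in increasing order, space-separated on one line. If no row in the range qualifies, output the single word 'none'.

Row r has 2^popcount(r) filled cells, so we need popcount(r) = log2(2) = 1.
Scan r = 24..46 and keep those with exactly 1 one-bits:
r=24=11000 popcount=2 -> skip
r=25=11001 popcount=3 -> skip
r=26=11010 popcount=3 -> skip
r=27=11011 popcount=4 -> skip
r=28=11100 popcount=3 -> skip
r=29=11101 popcount=4 -> skip
r=30=11110 popcount=4 -> skip
r=31=11111 popcount=5 -> skip
r=32=100000 popcount=1 -> KEEP
r=33=100001 popcount=2 -> skip
r=34=100010 popcount=2 -> skip
r=35=100011 popcount=3 -> skip
r=36=100100 popcount=2 -> skip
r=37=100101 popcount=3 -> skip
r=38=100110 popcount=3 -> skip
r=39=100111 popcount=4 -> skip
r=40=101000 popcount=2 -> skip
r=41=101001 popcount=3 -> skip
r=42=101010 popcount=3 -> skip
r=43=101011 popcount=4 -> skip
r=44=101100 popcount=3 -> skip
r=45=101101 popcount=4 -> skip
r=46=101110 popcount=4 -> skip
Kept rows: 32

Answer: 32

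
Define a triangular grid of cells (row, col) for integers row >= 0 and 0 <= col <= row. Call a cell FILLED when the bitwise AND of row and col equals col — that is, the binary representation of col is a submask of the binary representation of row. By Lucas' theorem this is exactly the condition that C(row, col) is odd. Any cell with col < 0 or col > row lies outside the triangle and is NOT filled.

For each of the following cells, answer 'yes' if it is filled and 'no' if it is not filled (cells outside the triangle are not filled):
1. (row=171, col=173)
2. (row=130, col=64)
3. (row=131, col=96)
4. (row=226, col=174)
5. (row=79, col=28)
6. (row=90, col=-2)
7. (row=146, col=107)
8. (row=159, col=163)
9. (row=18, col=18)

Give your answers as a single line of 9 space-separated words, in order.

(171,173): col outside [0, 171] -> not filled
(130,64): row=0b10000010, col=0b1000000, row AND col = 0b0 = 0; 0 != 64 -> empty
(131,96): row=0b10000011, col=0b1100000, row AND col = 0b0 = 0; 0 != 96 -> empty
(226,174): row=0b11100010, col=0b10101110, row AND col = 0b10100010 = 162; 162 != 174 -> empty
(79,28): row=0b1001111, col=0b11100, row AND col = 0b1100 = 12; 12 != 28 -> empty
(90,-2): col outside [0, 90] -> not filled
(146,107): row=0b10010010, col=0b1101011, row AND col = 0b10 = 2; 2 != 107 -> empty
(159,163): col outside [0, 159] -> not filled
(18,18): row=0b10010, col=0b10010, row AND col = 0b10010 = 18; 18 == 18 -> filled

Answer: no no no no no no no no yes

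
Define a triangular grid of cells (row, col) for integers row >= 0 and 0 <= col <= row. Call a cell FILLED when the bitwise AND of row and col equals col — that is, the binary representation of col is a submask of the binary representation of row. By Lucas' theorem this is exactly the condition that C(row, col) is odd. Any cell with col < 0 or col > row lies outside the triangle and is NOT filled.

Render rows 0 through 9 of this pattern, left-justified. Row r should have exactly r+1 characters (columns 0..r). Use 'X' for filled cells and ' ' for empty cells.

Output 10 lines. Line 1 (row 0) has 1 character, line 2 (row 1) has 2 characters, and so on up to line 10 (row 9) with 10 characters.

r0=0: X
r1=1: XX
r2=10: X X
r3=11: XXXX
r4=100: X   X
r5=101: XX  XX
r6=110: X X X X
r7=111: XXXXXXXX
r8=1000: X       X
r9=1001: XX      XX

Answer: X
XX
X X
XXXX
X   X
XX  XX
X X X X
XXXXXXXX
X       X
XX      XX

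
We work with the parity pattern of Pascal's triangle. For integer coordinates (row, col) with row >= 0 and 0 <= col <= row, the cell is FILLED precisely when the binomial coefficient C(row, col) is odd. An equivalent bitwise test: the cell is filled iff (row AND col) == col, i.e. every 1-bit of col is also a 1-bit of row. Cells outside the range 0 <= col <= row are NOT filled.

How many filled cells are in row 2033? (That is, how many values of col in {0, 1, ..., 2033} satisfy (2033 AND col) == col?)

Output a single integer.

Answer: 256

Derivation:
2033 in binary = 11111110001
popcount(2033) = number of 1-bits in 11111110001 = 8
A col c satisfies (2033 AND c) == c iff every set bit of c is also set in 2033; each of the 8 set bits of 2033 can independently be on or off in c.
count = 2^8 = 256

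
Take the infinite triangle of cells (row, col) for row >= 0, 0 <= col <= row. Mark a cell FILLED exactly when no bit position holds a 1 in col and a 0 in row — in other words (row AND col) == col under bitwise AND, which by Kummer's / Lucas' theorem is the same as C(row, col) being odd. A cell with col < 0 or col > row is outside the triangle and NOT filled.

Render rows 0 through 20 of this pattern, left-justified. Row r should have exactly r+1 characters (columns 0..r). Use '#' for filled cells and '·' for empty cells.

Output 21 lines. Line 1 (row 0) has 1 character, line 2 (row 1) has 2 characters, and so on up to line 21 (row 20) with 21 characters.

Answer: #
##
#·#
####
#···#
##··##
#·#·#·#
########
#·······#
##······##
#·#·····#·#
####····####
#···#···#···#
##··##··##··##
#·#·#·#·#·#·#·#
################
#···············#
##··············##
#·#·············#·#
####············####
#···#···········#···#

Derivation:
r0=0: #
r1=1: ##
r2=10: #·#
r3=11: ####
r4=100: #···#
r5=101: ##··##
r6=110: #·#·#·#
r7=111: ########
r8=1000: #·······#
r9=1001: ##······##
r10=1010: #·#·····#·#
r11=1011: ####····####
r12=1100: #···#···#···#
r13=1101: ##··##··##··##
r14=1110: #·#·#·#·#·#·#·#
r15=1111: ################
r16=10000: #···············#
r17=10001: ##··············##
r18=10010: #·#·············#·#
r19=10011: ####············####
r20=10100: #···#···········#···#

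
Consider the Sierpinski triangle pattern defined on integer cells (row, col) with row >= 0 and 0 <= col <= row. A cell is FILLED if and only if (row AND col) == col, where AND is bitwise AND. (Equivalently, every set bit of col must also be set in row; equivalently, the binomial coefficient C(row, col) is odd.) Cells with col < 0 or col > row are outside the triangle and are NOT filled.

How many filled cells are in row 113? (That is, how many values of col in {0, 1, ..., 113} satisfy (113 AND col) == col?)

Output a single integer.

Answer: 16

Derivation:
113 in binary = 1110001
popcount(113) = number of 1-bits in 1110001 = 4
A col c satisfies (113 AND c) == c iff every set bit of c is also set in 113; each of the 4 set bits of 113 can independently be on or off in c.
count = 2^4 = 16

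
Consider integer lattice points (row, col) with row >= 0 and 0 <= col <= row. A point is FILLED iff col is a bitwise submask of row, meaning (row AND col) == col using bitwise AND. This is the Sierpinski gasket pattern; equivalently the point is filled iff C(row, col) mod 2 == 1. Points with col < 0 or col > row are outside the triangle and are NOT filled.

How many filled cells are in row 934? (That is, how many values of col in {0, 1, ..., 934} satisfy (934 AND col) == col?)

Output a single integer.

934 in binary = 1110100110
popcount(934) = number of 1-bits in 1110100110 = 6
A col c satisfies (934 AND c) == c iff every set bit of c is also set in 934; each of the 6 set bits of 934 can independently be on or off in c.
count = 2^6 = 64

Answer: 64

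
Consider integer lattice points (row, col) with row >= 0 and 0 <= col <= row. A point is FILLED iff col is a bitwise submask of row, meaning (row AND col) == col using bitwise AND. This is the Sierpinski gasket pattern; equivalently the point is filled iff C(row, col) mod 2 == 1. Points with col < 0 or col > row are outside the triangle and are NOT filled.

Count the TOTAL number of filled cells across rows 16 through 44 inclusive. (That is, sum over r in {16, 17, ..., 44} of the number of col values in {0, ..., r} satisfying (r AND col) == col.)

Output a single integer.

Answer: 260

Derivation:
r16=10000 pc1: +2 =2
r17=10001 pc2: +4 =6
r18=10010 pc2: +4 =10
r19=10011 pc3: +8 =18
r20=10100 pc2: +4 =22
r21=10101 pc3: +8 =30
r22=10110 pc3: +8 =38
r23=10111 pc4: +16 =54
r24=11000 pc2: +4 =58
r25=11001 pc3: +8 =66
r26=11010 pc3: +8 =74
r27=11011 pc4: +16 =90
r28=11100 pc3: +8 =98
r29=11101 pc4: +16 =114
r30=11110 pc4: +16 =130
r31=11111 pc5: +32 =162
r32=100000 pc1: +2 =164
r33=100001 pc2: +4 =168
r34=100010 pc2: +4 =172
r35=100011 pc3: +8 =180
r36=100100 pc2: +4 =184
r37=100101 pc3: +8 =192
r38=100110 pc3: +8 =200
r39=100111 pc4: +16 =216
r40=101000 pc2: +4 =220
r41=101001 pc3: +8 =228
r42=101010 pc3: +8 =236
r43=101011 pc4: +16 =252
r44=101100 pc3: +8 =260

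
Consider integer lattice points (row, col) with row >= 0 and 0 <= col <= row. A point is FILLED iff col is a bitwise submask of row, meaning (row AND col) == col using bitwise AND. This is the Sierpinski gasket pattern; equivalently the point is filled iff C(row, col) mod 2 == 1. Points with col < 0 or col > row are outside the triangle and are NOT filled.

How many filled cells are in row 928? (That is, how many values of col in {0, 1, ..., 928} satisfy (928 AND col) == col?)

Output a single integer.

Answer: 16

Derivation:
928 in binary = 1110100000
popcount(928) = number of 1-bits in 1110100000 = 4
A col c satisfies (928 AND c) == c iff every set bit of c is also set in 928; each of the 4 set bits of 928 can independently be on or off in c.
count = 2^4 = 16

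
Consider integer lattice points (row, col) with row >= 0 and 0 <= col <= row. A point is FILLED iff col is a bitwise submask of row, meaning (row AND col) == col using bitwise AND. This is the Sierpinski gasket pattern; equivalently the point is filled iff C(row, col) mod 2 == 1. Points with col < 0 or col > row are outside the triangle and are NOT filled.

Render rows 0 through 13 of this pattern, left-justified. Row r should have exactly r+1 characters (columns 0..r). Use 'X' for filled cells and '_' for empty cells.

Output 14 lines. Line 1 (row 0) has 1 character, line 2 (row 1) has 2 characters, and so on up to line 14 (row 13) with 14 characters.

r0=0: X
r1=1: XX
r2=10: X_X
r3=11: XXXX
r4=100: X___X
r5=101: XX__XX
r6=110: X_X_X_X
r7=111: XXXXXXXX
r8=1000: X_______X
r9=1001: XX______XX
r10=1010: X_X_____X_X
r11=1011: XXXX____XXXX
r12=1100: X___X___X___X
r13=1101: XX__XX__XX__XX

Answer: X
XX
X_X
XXXX
X___X
XX__XX
X_X_X_X
XXXXXXXX
X_______X
XX______XX
X_X_____X_X
XXXX____XXXX
X___X___X___X
XX__XX__XX__XX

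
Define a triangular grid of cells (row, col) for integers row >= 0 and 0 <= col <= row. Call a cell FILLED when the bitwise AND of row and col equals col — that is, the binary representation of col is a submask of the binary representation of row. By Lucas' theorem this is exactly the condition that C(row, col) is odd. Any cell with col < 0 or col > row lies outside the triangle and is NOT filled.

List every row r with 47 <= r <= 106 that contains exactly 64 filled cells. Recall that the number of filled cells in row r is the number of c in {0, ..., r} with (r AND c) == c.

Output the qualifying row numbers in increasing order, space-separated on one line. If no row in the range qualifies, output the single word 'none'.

Row r has 2^popcount(r) filled cells, so we need popcount(r) = log2(64) = 6.
Scan r = 47..106 and keep those with exactly 6 one-bits:
r=47=101111 popcount=5 -> skip
r=48=110000 popcount=2 -> skip
r=49=110001 popcount=3 -> skip
r=50=110010 popcount=3 -> skip
r=51=110011 popcount=4 -> skip
r=52=110100 popcount=3 -> skip
r=53=110101 popcount=4 -> skip
r=54=110110 popcount=4 -> skip
r=55=110111 popcount=5 -> skip
r=56=111000 popcount=3 -> skip
r=57=111001 popcount=4 -> skip
r=58=111010 popcount=4 -> skip
r=59=111011 popcount=5 -> skip
r=60=111100 popcount=4 -> skip
r=61=111101 popcount=5 -> skip
r=62=111110 popcount=5 -> skip
r=63=111111 popcount=6 -> KEEP
r=64=1000000 popcount=1 -> skip
r=65=1000001 popcount=2 -> skip
r=66=1000010 popcount=2 -> skip
r=67=1000011 popcount=3 -> skip
r=68=1000100 popcount=2 -> skip
r=69=1000101 popcount=3 -> skip
r=70=1000110 popcount=3 -> skip
r=71=1000111 popcount=4 -> skip
r=72=1001000 popcount=2 -> skip
r=73=1001001 popcount=3 -> skip
r=74=1001010 popcount=3 -> skip
r=75=1001011 popcount=4 -> skip
r=76=1001100 popcount=3 -> skip
r=77=1001101 popcount=4 -> skip
r=78=1001110 popcount=4 -> skip
r=79=1001111 popcount=5 -> skip
r=80=1010000 popcount=2 -> skip
r=81=1010001 popcount=3 -> skip
r=82=1010010 popcount=3 -> skip
r=83=1010011 popcount=4 -> skip
r=84=1010100 popcount=3 -> skip
r=85=1010101 popcount=4 -> skip
r=86=1010110 popcount=4 -> skip
r=87=1010111 popcount=5 -> skip
r=88=1011000 popcount=3 -> skip
r=89=1011001 popcount=4 -> skip
r=90=1011010 popcount=4 -> skip
r=91=1011011 popcount=5 -> skip
r=92=1011100 popcount=4 -> skip
r=93=1011101 popcount=5 -> skip
r=94=1011110 popcount=5 -> skip
r=95=1011111 popcount=6 -> KEEP
r=96=1100000 popcount=2 -> skip
r=97=1100001 popcount=3 -> skip
r=98=1100010 popcount=3 -> skip
r=99=1100011 popcount=4 -> skip
r=100=1100100 popcount=3 -> skip
r=101=1100101 popcount=4 -> skip
r=102=1100110 popcount=4 -> skip
r=103=1100111 popcount=5 -> skip
r=104=1101000 popcount=3 -> skip
r=105=1101001 popcount=4 -> skip
r=106=1101010 popcount=4 -> skip
Kept rows: 63 95

Answer: 63 95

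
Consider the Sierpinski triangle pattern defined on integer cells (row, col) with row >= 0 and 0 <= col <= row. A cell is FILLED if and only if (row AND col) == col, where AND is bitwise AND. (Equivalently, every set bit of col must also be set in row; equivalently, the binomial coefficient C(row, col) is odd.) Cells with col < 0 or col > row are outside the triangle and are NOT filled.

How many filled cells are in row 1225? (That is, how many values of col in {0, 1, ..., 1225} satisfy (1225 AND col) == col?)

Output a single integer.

1225 in binary = 10011001001
popcount(1225) = number of 1-bits in 10011001001 = 5
A col c satisfies (1225 AND c) == c iff every set bit of c is also set in 1225; each of the 5 set bits of 1225 can independently be on or off in c.
count = 2^5 = 32

Answer: 32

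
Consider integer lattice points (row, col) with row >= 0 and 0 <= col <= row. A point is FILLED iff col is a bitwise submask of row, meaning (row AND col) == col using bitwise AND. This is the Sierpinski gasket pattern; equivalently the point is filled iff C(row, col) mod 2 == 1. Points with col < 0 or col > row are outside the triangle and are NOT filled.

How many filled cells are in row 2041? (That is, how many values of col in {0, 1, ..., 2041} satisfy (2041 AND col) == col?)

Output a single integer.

Answer: 512

Derivation:
2041 in binary = 11111111001
popcount(2041) = number of 1-bits in 11111111001 = 9
A col c satisfies (2041 AND c) == c iff every set bit of c is also set in 2041; each of the 9 set bits of 2041 can independently be on or off in c.
count = 2^9 = 512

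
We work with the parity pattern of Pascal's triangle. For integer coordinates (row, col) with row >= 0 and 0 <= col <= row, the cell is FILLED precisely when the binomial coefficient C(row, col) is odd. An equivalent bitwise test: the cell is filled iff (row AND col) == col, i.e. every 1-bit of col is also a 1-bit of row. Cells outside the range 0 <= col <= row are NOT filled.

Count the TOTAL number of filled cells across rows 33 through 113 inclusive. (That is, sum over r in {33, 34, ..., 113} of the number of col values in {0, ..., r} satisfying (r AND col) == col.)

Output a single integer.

r33=100001 pc2: +4 =4
r34=100010 pc2: +4 =8
r35=100011 pc3: +8 =16
r36=100100 pc2: +4 =20
r37=100101 pc3: +8 =28
r38=100110 pc3: +8 =36
r39=100111 pc4: +16 =52
r40=101000 pc2: +4 =56
r41=101001 pc3: +8 =64
r42=101010 pc3: +8 =72
r43=101011 pc4: +16 =88
r44=101100 pc3: +8 =96
r45=101101 pc4: +16 =112
r46=101110 pc4: +16 =128
r47=101111 pc5: +32 =160
r48=110000 pc2: +4 =164
r49=110001 pc3: +8 =172
r50=110010 pc3: +8 =180
r51=110011 pc4: +16 =196
r52=110100 pc3: +8 =204
r53=110101 pc4: +16 =220
r54=110110 pc4: +16 =236
r55=110111 pc5: +32 =268
r56=111000 pc3: +8 =276
r57=111001 pc4: +16 =292
r58=111010 pc4: +16 =308
r59=111011 pc5: +32 =340
r60=111100 pc4: +16 =356
r61=111101 pc5: +32 =388
r62=111110 pc5: +32 =420
r63=111111 pc6: +64 =484
r64=1000000 pc1: +2 =486
r65=1000001 pc2: +4 =490
r66=1000010 pc2: +4 =494
r67=1000011 pc3: +8 =502
r68=1000100 pc2: +4 =506
r69=1000101 pc3: +8 =514
r70=1000110 pc3: +8 =522
r71=1000111 pc4: +16 =538
r72=1001000 pc2: +4 =542
r73=1001001 pc3: +8 =550
r74=1001010 pc3: +8 =558
r75=1001011 pc4: +16 =574
r76=1001100 pc3: +8 =582
r77=1001101 pc4: +16 =598
r78=1001110 pc4: +16 =614
r79=1001111 pc5: +32 =646
r80=1010000 pc2: +4 =650
r81=1010001 pc3: +8 =658
r82=1010010 pc3: +8 =666
r83=1010011 pc4: +16 =682
r84=1010100 pc3: +8 =690
r85=1010101 pc4: +16 =706
r86=1010110 pc4: +16 =722
r87=1010111 pc5: +32 =754
r88=1011000 pc3: +8 =762
r89=1011001 pc4: +16 =778
r90=1011010 pc4: +16 =794
r91=1011011 pc5: +32 =826
r92=1011100 pc4: +16 =842
r93=1011101 pc5: +32 =874
r94=1011110 pc5: +32 =906
r95=1011111 pc6: +64 =970
r96=1100000 pc2: +4 =974
r97=1100001 pc3: +8 =982
r98=1100010 pc3: +8 =990
r99=1100011 pc4: +16 =1006
r100=1100100 pc3: +8 =1014
r101=1100101 pc4: +16 =1030
r102=1100110 pc4: +16 =1046
r103=1100111 pc5: +32 =1078
r104=1101000 pc3: +8 =1086
r105=1101001 pc4: +16 =1102
r106=1101010 pc4: +16 =1118
r107=1101011 pc5: +32 =1150
r108=1101100 pc4: +16 =1166
r109=1101101 pc5: +32 =1198
r110=1101110 pc5: +32 =1230
r111=1101111 pc6: +64 =1294
r112=1110000 pc3: +8 =1302
r113=1110001 pc4: +16 =1318

Answer: 1318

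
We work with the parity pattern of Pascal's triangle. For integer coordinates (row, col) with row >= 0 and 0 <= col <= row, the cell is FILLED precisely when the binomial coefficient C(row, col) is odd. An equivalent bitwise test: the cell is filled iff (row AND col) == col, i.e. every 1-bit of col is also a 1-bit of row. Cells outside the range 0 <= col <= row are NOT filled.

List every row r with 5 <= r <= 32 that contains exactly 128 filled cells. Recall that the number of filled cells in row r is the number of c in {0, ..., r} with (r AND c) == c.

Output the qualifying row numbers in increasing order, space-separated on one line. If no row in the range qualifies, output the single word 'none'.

Answer: none

Derivation:
Row r has 2^popcount(r) filled cells, so we need popcount(r) = log2(128) = 7.
Scan r = 5..32 and keep those with exactly 7 one-bits:
r=5=101 popcount=2 -> skip
r=6=110 popcount=2 -> skip
r=7=111 popcount=3 -> skip
r=8=1000 popcount=1 -> skip
r=9=1001 popcount=2 -> skip
r=10=1010 popcount=2 -> skip
r=11=1011 popcount=3 -> skip
r=12=1100 popcount=2 -> skip
r=13=1101 popcount=3 -> skip
r=14=1110 popcount=3 -> skip
r=15=1111 popcount=4 -> skip
r=16=10000 popcount=1 -> skip
r=17=10001 popcount=2 -> skip
r=18=10010 popcount=2 -> skip
r=19=10011 popcount=3 -> skip
r=20=10100 popcount=2 -> skip
r=21=10101 popcount=3 -> skip
r=22=10110 popcount=3 -> skip
r=23=10111 popcount=4 -> skip
r=24=11000 popcount=2 -> skip
r=25=11001 popcount=3 -> skip
r=26=11010 popcount=3 -> skip
r=27=11011 popcount=4 -> skip
r=28=11100 popcount=3 -> skip
r=29=11101 popcount=4 -> skip
r=30=11110 popcount=4 -> skip
r=31=11111 popcount=5 -> skip
r=32=100000 popcount=1 -> skip
Kept rows: none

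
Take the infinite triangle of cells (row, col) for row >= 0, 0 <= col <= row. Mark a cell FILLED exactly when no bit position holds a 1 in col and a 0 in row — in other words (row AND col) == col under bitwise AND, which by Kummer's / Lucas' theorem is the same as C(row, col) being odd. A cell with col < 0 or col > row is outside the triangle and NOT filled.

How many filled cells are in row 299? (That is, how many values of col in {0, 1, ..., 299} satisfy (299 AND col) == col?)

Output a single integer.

299 in binary = 100101011
popcount(299) = number of 1-bits in 100101011 = 5
A col c satisfies (299 AND c) == c iff every set bit of c is also set in 299; each of the 5 set bits of 299 can independently be on or off in c.
count = 2^5 = 32

Answer: 32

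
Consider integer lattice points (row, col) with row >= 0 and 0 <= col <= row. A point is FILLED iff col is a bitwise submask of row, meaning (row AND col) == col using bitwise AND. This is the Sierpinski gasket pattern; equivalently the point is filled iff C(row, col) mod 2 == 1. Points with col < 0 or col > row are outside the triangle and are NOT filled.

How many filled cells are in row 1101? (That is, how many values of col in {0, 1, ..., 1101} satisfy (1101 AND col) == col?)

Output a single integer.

1101 in binary = 10001001101
popcount(1101) = number of 1-bits in 10001001101 = 5
A col c satisfies (1101 AND c) == c iff every set bit of c is also set in 1101; each of the 5 set bits of 1101 can independently be on or off in c.
count = 2^5 = 32

Answer: 32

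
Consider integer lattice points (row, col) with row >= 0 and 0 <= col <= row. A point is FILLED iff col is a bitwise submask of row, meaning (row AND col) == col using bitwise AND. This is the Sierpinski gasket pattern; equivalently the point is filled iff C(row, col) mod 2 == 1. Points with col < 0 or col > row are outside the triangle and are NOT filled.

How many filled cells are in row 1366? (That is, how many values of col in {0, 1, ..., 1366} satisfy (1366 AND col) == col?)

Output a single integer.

Answer: 64

Derivation:
1366 in binary = 10101010110
popcount(1366) = number of 1-bits in 10101010110 = 6
A col c satisfies (1366 AND c) == c iff every set bit of c is also set in 1366; each of the 6 set bits of 1366 can independently be on or off in c.
count = 2^6 = 64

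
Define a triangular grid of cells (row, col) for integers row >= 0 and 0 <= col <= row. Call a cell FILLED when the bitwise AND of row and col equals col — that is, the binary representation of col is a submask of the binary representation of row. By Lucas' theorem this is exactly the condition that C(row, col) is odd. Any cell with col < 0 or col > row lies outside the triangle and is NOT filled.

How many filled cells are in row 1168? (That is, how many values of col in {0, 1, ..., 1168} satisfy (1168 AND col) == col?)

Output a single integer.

1168 in binary = 10010010000
popcount(1168) = number of 1-bits in 10010010000 = 3
A col c satisfies (1168 AND c) == c iff every set bit of c is also set in 1168; each of the 3 set bits of 1168 can independently be on or off in c.
count = 2^3 = 8

Answer: 8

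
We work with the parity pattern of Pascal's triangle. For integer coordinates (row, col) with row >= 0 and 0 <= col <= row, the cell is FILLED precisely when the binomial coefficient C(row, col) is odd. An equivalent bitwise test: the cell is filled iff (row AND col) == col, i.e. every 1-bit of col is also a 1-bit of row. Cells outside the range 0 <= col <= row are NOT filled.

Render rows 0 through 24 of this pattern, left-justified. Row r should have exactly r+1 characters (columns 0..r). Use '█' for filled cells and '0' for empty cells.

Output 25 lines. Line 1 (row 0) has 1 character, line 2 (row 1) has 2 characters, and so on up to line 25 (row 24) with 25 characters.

Answer: █
██
█0█
████
█000█
██00██
█0█0█0█
████████
█0000000█
██000000██
█0█00000█0█
████0000████
█000█000█000█
██00██00██00██
█0█0█0█0█0█0█0█
████████████████
█000000000000000█
██00000000000000██
█0█0000000000000█0█
████000000000000████
█000█00000000000█000█
██00██0000000000██00██
█0█0█0█000000000█0█0█0█
████████00000000████████
█0000000█0000000█0000000█

Derivation:
r0=0: █
r1=1: ██
r2=10: █0█
r3=11: ████
r4=100: █000█
r5=101: ██00██
r6=110: █0█0█0█
r7=111: ████████
r8=1000: █0000000█
r9=1001: ██000000██
r10=1010: █0█00000█0█
r11=1011: ████0000████
r12=1100: █000█000█000█
r13=1101: ██00██00██00██
r14=1110: █0█0█0█0█0█0█0█
r15=1111: ████████████████
r16=10000: █000000000000000█
r17=10001: ██00000000000000██
r18=10010: █0█0000000000000█0█
r19=10011: ████000000000000████
r20=10100: █000█00000000000█000█
r21=10101: ██00██0000000000██00██
r22=10110: █0█0█0█000000000█0█0█0█
r23=10111: ████████00000000████████
r24=11000: █0000000█0000000█0000000█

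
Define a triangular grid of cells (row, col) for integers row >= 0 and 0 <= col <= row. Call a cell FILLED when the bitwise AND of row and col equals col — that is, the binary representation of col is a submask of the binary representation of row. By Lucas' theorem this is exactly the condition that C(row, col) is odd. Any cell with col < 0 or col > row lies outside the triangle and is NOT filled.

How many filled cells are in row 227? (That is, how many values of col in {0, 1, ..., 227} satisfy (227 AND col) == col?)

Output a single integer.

Answer: 32

Derivation:
227 in binary = 11100011
popcount(227) = number of 1-bits in 11100011 = 5
A col c satisfies (227 AND c) == c iff every set bit of c is also set in 227; each of the 5 set bits of 227 can independently be on or off in c.
count = 2^5 = 32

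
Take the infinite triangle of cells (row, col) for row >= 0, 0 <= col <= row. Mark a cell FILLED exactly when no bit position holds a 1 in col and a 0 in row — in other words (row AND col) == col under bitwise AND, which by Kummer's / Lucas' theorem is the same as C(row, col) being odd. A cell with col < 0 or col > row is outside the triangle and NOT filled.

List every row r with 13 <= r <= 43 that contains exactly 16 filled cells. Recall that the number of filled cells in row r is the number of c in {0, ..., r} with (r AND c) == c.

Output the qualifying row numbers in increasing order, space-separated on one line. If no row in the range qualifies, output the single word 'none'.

Answer: 15 23 27 29 30 39 43

Derivation:
Row r has 2^popcount(r) filled cells, so we need popcount(r) = log2(16) = 4.
Scan r = 13..43 and keep those with exactly 4 one-bits:
r=13=1101 popcount=3 -> skip
r=14=1110 popcount=3 -> skip
r=15=1111 popcount=4 -> KEEP
r=16=10000 popcount=1 -> skip
r=17=10001 popcount=2 -> skip
r=18=10010 popcount=2 -> skip
r=19=10011 popcount=3 -> skip
r=20=10100 popcount=2 -> skip
r=21=10101 popcount=3 -> skip
r=22=10110 popcount=3 -> skip
r=23=10111 popcount=4 -> KEEP
r=24=11000 popcount=2 -> skip
r=25=11001 popcount=3 -> skip
r=26=11010 popcount=3 -> skip
r=27=11011 popcount=4 -> KEEP
r=28=11100 popcount=3 -> skip
r=29=11101 popcount=4 -> KEEP
r=30=11110 popcount=4 -> KEEP
r=31=11111 popcount=5 -> skip
r=32=100000 popcount=1 -> skip
r=33=100001 popcount=2 -> skip
r=34=100010 popcount=2 -> skip
r=35=100011 popcount=3 -> skip
r=36=100100 popcount=2 -> skip
r=37=100101 popcount=3 -> skip
r=38=100110 popcount=3 -> skip
r=39=100111 popcount=4 -> KEEP
r=40=101000 popcount=2 -> skip
r=41=101001 popcount=3 -> skip
r=42=101010 popcount=3 -> skip
r=43=101011 popcount=4 -> KEEP
Kept rows: 15 23 27 29 30 39 43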